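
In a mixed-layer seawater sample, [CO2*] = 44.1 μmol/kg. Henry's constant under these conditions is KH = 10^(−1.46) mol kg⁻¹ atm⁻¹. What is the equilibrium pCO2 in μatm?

pCO2 = 1270 μatm

KH = 10^(−1.46) = 3.467×10^-2 mol kg⁻¹ atm⁻¹
pCO2 = [CO2*]/KH = 44.1×10^-6 / 3.467×10^-2 = 1.27×10^-3 atm = 1270 μatm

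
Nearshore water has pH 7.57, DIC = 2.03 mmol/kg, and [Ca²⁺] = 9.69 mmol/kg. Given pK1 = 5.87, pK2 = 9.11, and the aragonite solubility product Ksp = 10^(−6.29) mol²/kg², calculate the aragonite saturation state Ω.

Ω = 1.05

α₂ = 1 / (1 + [H⁺]/K2 + [H⁺]²/(K1K2)) = 1 / (1 + 10^+1.54 + 10^-0.16)
   = 1 / (1 + 34.674 + 0.69183) = 1/36.366 = 0.02750
[CO3²⁻] = α₂ × DIC = 0.02750 × 2.03 = 0.05582 mmol/kg
Ksp = 10^(−6.29) = 5.129×10^-7
Ω = [Ca²⁺][CO3²⁻]/Ksp = (9.69×10^-3)(5.582×10^-5) / 5.129×10^-7 = 1.05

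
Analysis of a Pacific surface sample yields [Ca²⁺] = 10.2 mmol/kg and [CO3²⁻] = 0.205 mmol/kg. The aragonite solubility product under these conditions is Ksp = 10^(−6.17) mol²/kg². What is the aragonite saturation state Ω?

Ω = 3.09

Ksp = 10^(−6.17) = 6.761×10^-7
Ω = [Ca²⁺][CO3²⁻]/Ksp = (10.2×10^-3)(0.205×10^-3) / 6.761×10^-7 = 3.09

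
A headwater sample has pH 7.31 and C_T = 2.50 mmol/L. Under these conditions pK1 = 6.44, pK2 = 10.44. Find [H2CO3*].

[CO2*] = 0.297 mmol/L

α₀ = 1 / (1 + K1/[H⁺] + K1K2/[H⁺]²) = 1 / (1 + 10^+0.87 + 10^-2.26)
   = 1 / (1 + 7.4131 + 0.0054954) = 1/8.4186 = 0.1188
[CO2*] = α₀ × DIC = 0.1188 × 2.50 = 0.297 mmol/L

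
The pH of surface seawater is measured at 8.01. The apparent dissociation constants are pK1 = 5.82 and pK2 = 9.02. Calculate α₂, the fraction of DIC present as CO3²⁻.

α₂ = 1 / (1 + [H⁺]/K2 + [H⁺]²/(K1K2)) = 1 / (1 + 10^+1.01 + 10^-1.18)
   = 1 / (1 + 10.233 + 0.066069) = 1/11.299 = 0.08850

α₂ = 0.0885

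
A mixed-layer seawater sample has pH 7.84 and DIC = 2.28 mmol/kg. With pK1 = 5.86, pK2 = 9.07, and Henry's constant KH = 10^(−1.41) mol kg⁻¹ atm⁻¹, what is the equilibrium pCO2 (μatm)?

pCO2 = 574 μatm

α₀ = 1 / (1 + K1/[H⁺] + K1K2/[H⁺]²) = 1 / (1 + 10^+1.98 + 10^+0.75)
   = 1 / (1 + 95.499 + 5.6234) = 1/102.12 = 0.009792
[CO2*] = α₀ × DIC = 0.009792 × 2.28 = 0.02233 mmol/kg
pCO2 = [CO2*]/KH = 2.233×10^-5 / 3.890×10^-2 = 574 μatm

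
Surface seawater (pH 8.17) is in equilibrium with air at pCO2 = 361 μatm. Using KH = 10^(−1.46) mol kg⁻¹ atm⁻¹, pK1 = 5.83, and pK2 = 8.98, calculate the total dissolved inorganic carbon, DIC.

DIC = 3.18 mmol/kg

[CO2*] = KH · pCO2 = 10^(−1.46) × 361×10^-6 = 1.252×10^-5 mol/kg
α₀ = 1/(1 + K1/[H⁺] + K1K2/[H⁺]²) = 1/(1 + 10^+2.34 + 10^+1.53) = 0.003942
DIC = [CO2*]/α₀ = 1.252×10^-5 / 0.003942 = 3.18 mmol/kg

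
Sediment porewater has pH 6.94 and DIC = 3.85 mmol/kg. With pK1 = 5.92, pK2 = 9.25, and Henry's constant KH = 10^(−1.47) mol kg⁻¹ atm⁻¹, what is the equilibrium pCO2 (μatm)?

pCO2 = 9860 μatm

α₀ = 1 / (1 + K1/[H⁺] + K1K2/[H⁺]²) = 1 / (1 + 10^+1.02 + 10^-1.29)
   = 1 / (1 + 10.471 + 0.051286) = 1/11.523 = 0.08679
[CO2*] = α₀ × DIC = 0.08679 × 3.85 = 0.3341 mmol/kg
pCO2 = [CO2*]/KH = 3.341×10^-4 / 3.388×10^-2 = 9860 μatm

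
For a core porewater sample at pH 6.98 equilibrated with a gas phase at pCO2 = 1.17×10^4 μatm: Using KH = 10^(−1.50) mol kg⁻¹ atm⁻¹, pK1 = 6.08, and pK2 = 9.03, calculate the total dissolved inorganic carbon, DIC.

DIC = 3.34 mmol/kg

[CO2*] = KH · pCO2 = 10^(−1.50) × 1.17×10^4×10^-6 = 3.700×10^-4 mol/kg
α₀ = 1/(1 + K1/[H⁺] + K1K2/[H⁺]²) = 1/(1 + 10^+0.90 + 10^-1.15) = 0.1109
DIC = [CO2*]/α₀ = 3.700×10^-4 / 0.1109 = 3.34 mmol/kg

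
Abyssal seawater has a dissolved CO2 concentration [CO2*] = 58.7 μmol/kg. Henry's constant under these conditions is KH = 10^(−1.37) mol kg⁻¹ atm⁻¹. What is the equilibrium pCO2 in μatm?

KH = 10^(−1.37) = 4.266×10^-2 mol kg⁻¹ atm⁻¹
pCO2 = [CO2*]/KH = 58.7×10^-6 / 4.266×10^-2 = 1.38×10^-3 atm = 1380 μatm

pCO2 = 1380 μatm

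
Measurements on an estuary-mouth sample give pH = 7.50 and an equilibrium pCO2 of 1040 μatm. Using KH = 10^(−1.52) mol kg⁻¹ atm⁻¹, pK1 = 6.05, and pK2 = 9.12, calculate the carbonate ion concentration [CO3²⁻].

[CO2*] = KH · pCO2 = 10^(−1.52) × 1040×10^-6 = 3.141×10^-5 mol/kg
α₀ = 1/(1 + K1/[H⁺] + K1K2/[H⁺]²) = 1/(1 + 10^+1.45 + 10^-0.17) = 0.03349
DIC = [CO2*]/α₀ = 3.141×10^-5 / 0.03349 = 0.9378 mmol/kg
[CO3²⁻] = α₂·DIC; α₂ = 0.02264, so [CO3²⁻] = 0.02264 × 0.9378 = 0.0212 mmol/kg

[CO3²⁻] = 0.0212 mmol/kg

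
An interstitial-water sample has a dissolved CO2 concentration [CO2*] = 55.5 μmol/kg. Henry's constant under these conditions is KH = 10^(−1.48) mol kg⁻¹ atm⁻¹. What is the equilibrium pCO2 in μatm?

KH = 10^(−1.48) = 3.311×10^-2 mol kg⁻¹ atm⁻¹
pCO2 = [CO2*]/KH = 55.5×10^-6 / 3.311×10^-2 = 1.68×10^-3 atm = 1680 μatm

pCO2 = 1680 μatm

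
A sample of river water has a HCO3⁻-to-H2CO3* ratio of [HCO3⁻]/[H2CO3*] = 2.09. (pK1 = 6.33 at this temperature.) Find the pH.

From K1 = [H⁺][HCO3⁻]/[H2CO3*]:  pH = pK1 + log₁₀([HCO3⁻]/[H2CO3*])
log₁₀(2.09) = +0.320
pH = 6.33 + (+0.320) = 6.65

pH = 6.65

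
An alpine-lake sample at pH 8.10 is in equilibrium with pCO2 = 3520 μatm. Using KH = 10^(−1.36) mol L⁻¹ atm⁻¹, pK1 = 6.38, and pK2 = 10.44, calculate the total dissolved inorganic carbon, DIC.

DIC = 8.25 mmol/L

[CO2*] = KH · pCO2 = 10^(−1.36) × 3520×10^-6 = 1.537×10^-4 mol/L
α₀ = 1/(1 + K1/[H⁺] + K1K2/[H⁺]²) = 1/(1 + 10^+1.72 + 10^-0.62) = 0.01861
DIC = [CO2*]/α₀ = 1.537×10^-4 / 0.01861 = 8.25 mmol/L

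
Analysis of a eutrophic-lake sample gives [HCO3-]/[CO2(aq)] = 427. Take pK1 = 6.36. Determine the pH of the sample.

From K1 = [H⁺][HCO3-]/[CO2(aq)]:  pH = pK1 + log₁₀([HCO3-]/[CO2(aq)])
log₁₀(427) = +2.630
pH = 6.36 + (+2.630) = 8.99

pH = 8.99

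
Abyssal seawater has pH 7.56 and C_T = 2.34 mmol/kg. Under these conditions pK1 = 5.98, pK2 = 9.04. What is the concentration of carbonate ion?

[CO3²⁻] = 0.0731 mmol/kg

α₂ = 1 / (1 + [H⁺]/K2 + [H⁺]²/(K1K2)) = 1 / (1 + 10^+1.48 + 10^-0.10)
   = 1 / (1 + 30.200 + 0.79433) = 1/31.994 = 0.03126
[CO3²⁻] = α₂ × DIC = 0.03126 × 2.34 = 0.0731 mmol/kg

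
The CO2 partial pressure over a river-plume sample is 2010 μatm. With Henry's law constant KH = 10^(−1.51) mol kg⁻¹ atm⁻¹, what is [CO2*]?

KH = 10^(−1.51) = 3.090×10^-2 mol kg⁻¹ atm⁻¹
[CO2*] = KH · pCO2 = 3.090×10^-2 × 2010×10^-6 atm = 6.21×10^-5 mol/kg

[CO2*] = 62.1 μmol/kg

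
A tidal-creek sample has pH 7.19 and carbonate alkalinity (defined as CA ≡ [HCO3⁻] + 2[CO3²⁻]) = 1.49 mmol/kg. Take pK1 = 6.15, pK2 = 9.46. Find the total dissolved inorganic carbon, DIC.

CA = [HCO3⁻] + 2[CO3²⁻] = (α₁ + 2α₂)·DIC
At pH 7.19: [H⁺]/K1 = 10^-1.04 = 0.091201, K2/[H⁺] = 10^-2.27 = 0.0053703
α₁ = 1/(1 + 0.091201 + 0.0053703) = 1/1.0966 = 0.9119; α₂ = α₁·K2/[H⁺] = 0.004897
α₁ + 2α₂ = 0.9217
DIC = CA / (α₁ + 2α₂) = 1.49 / 0.9217 = 1.62 mmol/kg

DIC = 1.62 mmol/kg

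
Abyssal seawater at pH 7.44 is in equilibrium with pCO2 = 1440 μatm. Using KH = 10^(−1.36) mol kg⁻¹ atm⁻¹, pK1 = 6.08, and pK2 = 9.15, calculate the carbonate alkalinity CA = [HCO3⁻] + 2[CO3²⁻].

[CO2*] = KH · pCO2 = 10^(−1.36) × 1440×10^-6 = 6.286×10^-5 mol/kg
α₀ = 1/(1 + K1/[H⁺] + K1K2/[H⁺]²) = 1/(1 + 10^+1.36 + 10^-0.35) = 0.04106
DIC = [CO2*]/α₀ = 6.286×10^-5 / 0.04106 = 1.531 mmol/kg
CA = (α₁ + 2α₂)·DIC = (0.9406 + 2×0.01834) × 1.531 = 1.50 mmol/kg

CA = 1.50 mmol/kg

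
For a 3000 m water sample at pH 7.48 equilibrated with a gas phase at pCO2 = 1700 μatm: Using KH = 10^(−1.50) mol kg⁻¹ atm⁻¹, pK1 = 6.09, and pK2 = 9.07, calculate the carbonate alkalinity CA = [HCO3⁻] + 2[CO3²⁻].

[CO2*] = KH · pCO2 = 10^(−1.50) × 1700×10^-6 = 5.376×10^-5 mol/kg
α₀ = 1/(1 + K1/[H⁺] + K1K2/[H⁺]²) = 1/(1 + 10^+1.39 + 10^-0.20) = 0.03820
DIC = [CO2*]/α₀ = 5.376×10^-5 / 0.03820 = 1.407 mmol/kg
CA = (α₁ + 2α₂)·DIC = (0.9377 + 2×0.02410) × 1.407 = 1.39 mmol/kg

CA = 1.39 mmol/kg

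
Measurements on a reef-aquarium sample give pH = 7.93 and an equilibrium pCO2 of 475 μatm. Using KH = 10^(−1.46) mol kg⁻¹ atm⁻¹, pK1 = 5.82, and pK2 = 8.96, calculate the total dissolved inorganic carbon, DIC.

[CO2*] = KH · pCO2 = 10^(−1.46) × 475×10^-6 = 1.647×10^-5 mol/kg
α₀ = 1/(1 + K1/[H⁺] + K1K2/[H⁺]²) = 1/(1 + 10^+2.11 + 10^+1.08) = 0.007050
DIC = [CO2*]/α₀ = 1.647×10^-5 / 0.007050 = 2.34 mmol/kg

DIC = 2.34 mmol/kg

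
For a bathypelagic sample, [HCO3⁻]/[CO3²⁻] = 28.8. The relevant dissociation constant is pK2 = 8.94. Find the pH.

From K2 = [H⁺][CO3²⁻]/[HCO3⁻]:  pH = pK2 − log₁₀([HCO3⁻]/[CO3²⁻])
log₁₀(28.8) = +1.459
pH = 8.94 − (+1.459) = 7.48

pH = 7.48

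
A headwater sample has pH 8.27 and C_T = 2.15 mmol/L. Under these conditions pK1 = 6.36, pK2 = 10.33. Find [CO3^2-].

α₂ = 1 / (1 + [H⁺]/K2 + [H⁺]²/(K1K2)) = 1 / (1 + 10^+2.06 + 10^+0.15)
   = 1 / (1 + 114.82 + 1.4125) = 1/117.23 = 0.008530
[CO3²⁻] = α₂ × DIC = 0.008530 × 2.15 = 0.0183 mmol/L = 18.3 μmol/L

[CO3²⁻] = 18.3 μmol/L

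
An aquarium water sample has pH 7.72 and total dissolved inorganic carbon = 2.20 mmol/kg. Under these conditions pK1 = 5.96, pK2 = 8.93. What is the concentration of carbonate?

[CO3²⁻] = 0.126 mmol/kg

α₂ = 1 / (1 + [H⁺]/K2 + [H⁺]²/(K1K2)) = 1 / (1 + 10^+1.21 + 10^-0.55)
   = 1 / (1 + 16.218 + 0.28184) = 1/17.500 = 0.05714
[CO3²⁻] = α₂ × DIC = 0.05714 × 2.20 = 0.126 mmol/kg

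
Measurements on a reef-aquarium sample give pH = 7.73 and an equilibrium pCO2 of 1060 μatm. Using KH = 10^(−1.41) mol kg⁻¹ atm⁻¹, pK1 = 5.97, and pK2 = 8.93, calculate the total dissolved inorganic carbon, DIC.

[CO2*] = KH · pCO2 = 10^(−1.41) × 1060×10^-6 = 4.124×10^-5 mol/kg
α₀ = 1/(1 + K1/[H⁺] + K1K2/[H⁺]²) = 1/(1 + 10^+1.76 + 10^+0.56) = 0.01608
DIC = [CO2*]/α₀ = 4.124×10^-5 / 0.01608 = 2.56 mmol/kg

DIC = 2.56 mmol/kg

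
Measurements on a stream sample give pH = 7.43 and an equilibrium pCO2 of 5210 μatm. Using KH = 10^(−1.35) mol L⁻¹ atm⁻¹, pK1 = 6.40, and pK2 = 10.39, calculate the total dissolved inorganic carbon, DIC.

DIC = 2.73 mmol/L

[CO2*] = KH · pCO2 = 10^(−1.35) × 5210×10^-6 = 2.327×10^-4 mol/L
α₀ = 1/(1 + K1/[H⁺] + K1K2/[H⁺]²) = 1/(1 + 10^+1.03 + 10^-1.93) = 0.08527
DIC = [CO2*]/α₀ = 2.327×10^-4 / 0.08527 = 2.73 mmol/L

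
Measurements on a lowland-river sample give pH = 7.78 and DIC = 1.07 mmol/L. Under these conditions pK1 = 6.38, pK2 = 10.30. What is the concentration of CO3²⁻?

[CO3²⁻] = 3.10 μmol/L

α₂ = 1 / (1 + [H⁺]/K2 + [H⁺]²/(K1K2)) = 1 / (1 + 10^+2.52 + 10^+1.12)
   = 1 / (1 + 331.13 + 13.183) = 1/345.31 = 0.002896
[CO3²⁻] = α₂ × DIC = 0.002896 × 1.07 = 0.00310 mmol/L = 3.10 μmol/L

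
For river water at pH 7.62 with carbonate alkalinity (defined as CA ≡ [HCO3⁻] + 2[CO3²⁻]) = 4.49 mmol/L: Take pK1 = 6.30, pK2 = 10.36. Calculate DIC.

CA = [HCO3⁻] + 2[CO3²⁻] = (α₁ + 2α₂)·DIC
At pH 7.62: [H⁺]/K1 = 10^-1.32 = 0.047863, K2/[H⁺] = 10^-2.74 = 0.0018197
α₁ = 1/(1 + 0.047863 + 0.0018197) = 1/1.0497 = 0.9527; α₂ = α₁·K2/[H⁺] = 0.001734
α₁ + 2α₂ = 0.9561
DIC = CA / (α₁ + 2α₂) = 4.49 / 0.9561 = 4.70 mmol/L

DIC = 4.70 mmol/L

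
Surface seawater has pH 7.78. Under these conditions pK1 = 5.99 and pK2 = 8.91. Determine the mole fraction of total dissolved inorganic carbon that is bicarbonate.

α₁ = 0.917

α₁ = 1 / (1 + [H⁺]/K1 + K2/[H⁺]) = 1 / (1 + 10^-1.79 + 10^-1.13)
   = 1 / (1 + 0.016218 + 0.074131) = 1/1.0903 = 0.9171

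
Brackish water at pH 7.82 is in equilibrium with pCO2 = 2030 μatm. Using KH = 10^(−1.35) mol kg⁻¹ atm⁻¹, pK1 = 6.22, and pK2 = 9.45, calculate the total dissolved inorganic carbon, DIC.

[CO2*] = KH · pCO2 = 10^(−1.35) × 2030×10^-6 = 9.068×10^-5 mol/kg
α₀ = 1/(1 + K1/[H⁺] + K1K2/[H⁺]²) = 1/(1 + 10^+1.60 + 10^-0.03) = 0.02396
DIC = [CO2*]/α₀ = 9.068×10^-5 / 0.02396 = 3.79 mmol/kg

DIC = 3.79 mmol/kg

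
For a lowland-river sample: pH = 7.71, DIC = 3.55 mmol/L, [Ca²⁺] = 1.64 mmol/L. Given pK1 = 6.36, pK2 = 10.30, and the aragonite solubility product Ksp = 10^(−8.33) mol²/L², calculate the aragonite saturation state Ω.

α₂ = 1 / (1 + [H⁺]/K2 + [H⁺]²/(K1K2)) = 1 / (1 + 10^+2.59 + 10^+1.24)
   = 1 / (1 + 389.05 + 17.378) = 1/407.42 = 0.002454
[CO3²⁻] = α₂ × DIC = 0.002454 × 3.55 = 0.008713 mmol/L = 8.713 μmol/L
Ksp = 10^(−8.33) = 4.677×10^-9
Ω = [Ca²⁺][CO3²⁻]/Ksp = (1.64×10^-3)(8.713×10^-6) / 4.677×10^-9 = 3.06

Ω = 3.06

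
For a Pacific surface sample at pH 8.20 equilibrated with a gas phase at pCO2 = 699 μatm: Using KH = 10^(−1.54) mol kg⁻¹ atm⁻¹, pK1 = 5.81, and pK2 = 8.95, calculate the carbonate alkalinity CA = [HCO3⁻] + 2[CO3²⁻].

CA = 6.71 mmol/kg

[CO2*] = KH · pCO2 = 10^(−1.54) × 699×10^-6 = 2.016×10^-5 mol/kg
α₀ = 1/(1 + K1/[H⁺] + K1K2/[H⁺]²) = 1/(1 + 10^+2.39 + 10^+1.64) = 0.003447
DIC = [CO2*]/α₀ = 2.016×10^-5 / 0.003447 = 5.849 mmol/kg
CA = (α₁ + 2α₂)·DIC = (0.8461 + 2×0.1505) × 5.849 = 6.71 mmol/kg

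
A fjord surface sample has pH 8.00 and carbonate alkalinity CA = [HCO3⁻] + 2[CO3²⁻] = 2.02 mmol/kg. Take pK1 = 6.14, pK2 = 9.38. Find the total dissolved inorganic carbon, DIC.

CA = [HCO3⁻] + 2[CO3²⁻] = (α₁ + 2α₂)·DIC
At pH 8.00: [H⁺]/K1 = 10^-1.86 = 0.013804, K2/[H⁺] = 10^-1.38 = 0.041687
α₁ = 1/(1 + 0.013804 + 0.041687) = 1/1.0555 = 0.9474; α₂ = α₁·K2/[H⁺] = 0.03950
α₁ + 2α₂ = 1.0264
DIC = CA / (α₁ + 2α₂) = 2.02 / 1.0264 = 1.97 mmol/kg

DIC = 1.97 mmol/kg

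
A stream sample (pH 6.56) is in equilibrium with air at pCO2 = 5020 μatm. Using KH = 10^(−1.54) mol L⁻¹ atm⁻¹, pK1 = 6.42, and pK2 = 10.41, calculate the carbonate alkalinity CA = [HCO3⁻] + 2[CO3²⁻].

[CO2*] = KH · pCO2 = 10^(−1.54) × 5020×10^-6 = 1.448×10^-4 mol/L
α₀ = 1/(1 + K1/[H⁺] + K1K2/[H⁺]²) = 1/(1 + 10^+0.14 + 10^-3.71) = 0.4201
DIC = [CO2*]/α₀ = 1.448×10^-4 / 0.4201 = 0.3447 mmol/L
CA = (α₁ + 2α₂)·DIC = (0.5799 + 2×8.191×10^-5) × 0.3447 = 0.200 mmol/L

CA = 0.200 mmol/L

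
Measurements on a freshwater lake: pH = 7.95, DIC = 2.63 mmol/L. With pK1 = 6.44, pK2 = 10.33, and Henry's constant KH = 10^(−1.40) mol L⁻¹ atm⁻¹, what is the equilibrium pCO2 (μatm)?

α₀ = 1 / (1 + K1/[H⁺] + K1K2/[H⁺]²) = 1 / (1 + 10^+1.51 + 10^-0.87)
   = 1 / (1 + 32.359 + 0.13490) = 1/33.494 = 0.02986
[CO2*] = α₀ × DIC = 0.02986 × 2.63 = 0.07852 mmol/L
pCO2 = [CO2*]/KH = 7.852×10^-5 / 3.981×10^-2 = 1970 μatm

pCO2 = 1970 μatm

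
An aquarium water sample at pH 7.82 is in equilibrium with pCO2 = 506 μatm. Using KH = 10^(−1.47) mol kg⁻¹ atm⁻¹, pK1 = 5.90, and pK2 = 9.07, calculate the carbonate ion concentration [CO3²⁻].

[CO3²⁻] = 0.0802 mmol/kg

[CO2*] = KH · pCO2 = 10^(−1.47) × 506×10^-6 = 1.715×10^-5 mol/kg
α₀ = 1/(1 + K1/[H⁺] + K1K2/[H⁺]²) = 1/(1 + 10^+1.92 + 10^+0.67) = 0.01125
DIC = [CO2*]/α₀ = 1.715×10^-5 / 0.01125 = 1.523 mmol/kg
[CO3²⁻] = α₂·DIC; α₂ = 0.05264, so [CO3²⁻] = 0.05264 × 1.523 = 0.0802 mmol/kg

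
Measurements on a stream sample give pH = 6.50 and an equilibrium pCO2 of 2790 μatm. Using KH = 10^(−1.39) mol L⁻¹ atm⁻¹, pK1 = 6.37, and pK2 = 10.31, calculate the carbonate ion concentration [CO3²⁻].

[CO2*] = KH · pCO2 = 10^(−1.39) × 2790×10^-6 = 1.137×10^-4 mol/L
α₀ = 1/(1 + K1/[H⁺] + K1K2/[H⁺]²) = 1/(1 + 10^+0.13 + 10^-3.68) = 0.4257
DIC = [CO2*]/α₀ = 1.137×10^-4 / 0.4257 = 0.2670 mmol/L
[CO3²⁻] = α₂·DIC; α₂ = 8.894×10^-5, so [CO3²⁻] = 8.894×10^-5 × 0.2670 = 2.37×10^-5 mmol/L = 0.0237 μmol/L

[CO3²⁻] = 0.0237 μmol/L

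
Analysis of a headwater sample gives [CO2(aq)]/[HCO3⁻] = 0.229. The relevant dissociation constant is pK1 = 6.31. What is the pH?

pH = 6.95

From K1 = [H⁺][HCO3⁻]/[CO2(aq)]:  pH = pK1 − log₁₀([CO2(aq)]/[HCO3⁻])
log₁₀(0.229) = -0.640
pH = 6.31 − (-0.640) = 6.95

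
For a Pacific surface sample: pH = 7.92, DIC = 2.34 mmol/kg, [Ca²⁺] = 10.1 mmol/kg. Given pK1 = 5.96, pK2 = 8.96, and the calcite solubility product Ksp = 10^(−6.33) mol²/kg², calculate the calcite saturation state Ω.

Ω = 4.18

α₂ = 1 / (1 + [H⁺]/K2 + [H⁺]²/(K1K2)) = 1 / (1 + 10^+1.04 + 10^-0.92)
   = 1 / (1 + 10.965 + 0.12023) = 1/12.085 = 0.08275
[CO3²⁻] = α₂ × DIC = 0.08275 × 2.34 = 0.1936 mmol/kg
Ksp = 10^(−6.33) = 4.677×10^-7
Ω = [Ca²⁺][CO3²⁻]/Ksp = (10.1×10^-3)(1.936×10^-4) / 4.677×10^-7 = 4.18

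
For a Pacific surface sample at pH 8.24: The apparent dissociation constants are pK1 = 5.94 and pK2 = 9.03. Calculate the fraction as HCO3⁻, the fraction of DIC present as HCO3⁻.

α₁ = 0.857

α₁ = 1 / (1 + [H⁺]/K1 + K2/[H⁺]) = 1 / (1 + 10^-2.30 + 10^-0.79)
   = 1 / (1 + 0.0050119 + 0.16218) = 1/1.1672 = 0.8568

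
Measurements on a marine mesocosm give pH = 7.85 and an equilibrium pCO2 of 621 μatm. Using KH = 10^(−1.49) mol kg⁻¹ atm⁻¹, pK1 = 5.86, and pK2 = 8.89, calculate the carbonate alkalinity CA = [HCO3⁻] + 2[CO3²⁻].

CA = 2.32 mmol/kg

[CO2*] = KH · pCO2 = 10^(−1.49) × 621×10^-6 = 2.010×10^-5 mol/kg
α₀ = 1/(1 + K1/[H⁺] + K1K2/[H⁺]²) = 1/(1 + 10^+1.99 + 10^+0.95) = 0.009291
DIC = [CO2*]/α₀ = 2.010×10^-5 / 0.009291 = 2.163 mmol/kg
CA = (α₁ + 2α₂)·DIC = (0.9079 + 2×0.08280) × 2.163 = 2.32 mmol/kg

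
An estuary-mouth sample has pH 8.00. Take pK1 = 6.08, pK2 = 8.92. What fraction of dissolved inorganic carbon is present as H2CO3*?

α₀ = 1 / (1 + K1/[H⁺] + K1K2/[H⁺]²) = 1 / (1 + 10^+1.92 + 10^+1.00)
   = 1 / (1 + 83.176 + 10.000) = 1/94.176 = 0.01062

α₀ = 0.0106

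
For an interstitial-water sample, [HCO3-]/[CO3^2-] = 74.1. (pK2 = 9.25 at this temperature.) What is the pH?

pH = 7.38

From K2 = [H⁺][CO3^2-]/[HCO3-]:  pH = pK2 − log₁₀([HCO3-]/[CO3^2-])
log₁₀(74.1) = +1.870
pH = 9.25 − (+1.870) = 7.38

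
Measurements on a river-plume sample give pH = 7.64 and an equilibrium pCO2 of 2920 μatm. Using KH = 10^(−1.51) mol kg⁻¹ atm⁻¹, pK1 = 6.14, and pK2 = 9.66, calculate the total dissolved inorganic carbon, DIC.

DIC = 2.97 mmol/kg

[CO2*] = KH · pCO2 = 10^(−1.51) × 2920×10^-6 = 9.024×10^-5 mol/kg
α₀ = 1/(1 + K1/[H⁺] + K1K2/[H⁺]²) = 1/(1 + 10^+1.50 + 10^-0.52) = 0.03037
DIC = [CO2*]/α₀ = 9.024×10^-5 / 0.03037 = 2.97 mmol/kg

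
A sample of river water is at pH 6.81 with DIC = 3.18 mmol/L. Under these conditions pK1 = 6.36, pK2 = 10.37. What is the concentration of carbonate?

[CO3²⁻] = 0.646 μmol/L

α₂ = 1 / (1 + [H⁺]/K2 + [H⁺]²/(K1K2)) = 1 / (1 + 10^+3.56 + 10^+3.11)
   = 1 / (1 + 3630.8 + 1288.2) = 1/4920.0 = 0.0002033
[CO3²⁻] = α₂ × DIC = 0.0002033 × 3.18 = 0.000646 mmol/L = 0.646 μmol/L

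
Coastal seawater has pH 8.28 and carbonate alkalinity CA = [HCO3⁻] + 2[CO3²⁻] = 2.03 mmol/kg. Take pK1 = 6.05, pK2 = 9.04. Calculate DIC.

DIC = 1.78 mmol/kg

CA = [HCO3⁻] + 2[CO3²⁻] = (α₁ + 2α₂)·DIC
At pH 8.28: [H⁺]/K1 = 10^-2.23 = 0.0058884, K2/[H⁺] = 10^-0.76 = 0.17378
α₁ = 1/(1 + 0.0058884 + 0.17378) = 1/1.1797 = 0.8477; α₂ = α₁·K2/[H⁺] = 0.1473
α₁ + 2α₂ = 1.1423
DIC = CA / (α₁ + 2α₂) = 2.03 / 1.1423 = 1.78 mmol/kg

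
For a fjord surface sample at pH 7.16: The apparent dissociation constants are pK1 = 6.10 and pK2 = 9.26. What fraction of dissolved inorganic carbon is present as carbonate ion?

α₂ = 0.00725

α₂ = 1 / (1 + [H⁺]/K2 + [H⁺]²/(K1K2)) = 1 / (1 + 10^+2.10 + 10^+1.04)
   = 1 / (1 + 125.89 + 10.965) = 1/137.86 = 0.007254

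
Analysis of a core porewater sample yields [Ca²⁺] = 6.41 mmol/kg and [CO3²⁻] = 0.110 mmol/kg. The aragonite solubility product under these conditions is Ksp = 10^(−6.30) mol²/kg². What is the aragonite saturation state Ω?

Ω = 1.41

Ksp = 10^(−6.30) = 5.012×10^-7
Ω = [Ca²⁺][CO3²⁻]/Ksp = (6.41×10^-3)(0.110×10^-3) / 5.012×10^-7 = 1.41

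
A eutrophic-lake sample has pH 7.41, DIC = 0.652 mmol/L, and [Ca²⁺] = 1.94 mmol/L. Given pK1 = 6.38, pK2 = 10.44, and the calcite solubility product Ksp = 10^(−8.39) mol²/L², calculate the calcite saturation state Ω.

α₂ = 1 / (1 + [H⁺]/K2 + [H⁺]²/(K1K2)) = 1 / (1 + 10^+3.03 + 10^+2.00)
   = 1 / (1 + 1071.5 + 100.00) = 1/1172.5 = 0.0008529
[CO3²⁻] = α₂ × DIC = 0.0008529 × 0.652 = 0.0005561 mmol/L = 0.5561 μmol/L
Ksp = 10^(−8.39) = 4.074×10^-9
Ω = [Ca²⁺][CO3²⁻]/Ksp = (1.94×10^-3)(5.561×10^-7) / 4.074×10^-9 = 0.265

Ω = 0.265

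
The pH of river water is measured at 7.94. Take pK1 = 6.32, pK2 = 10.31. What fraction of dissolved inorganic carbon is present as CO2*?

α₀ = 0.0233

α₀ = 1 / (1 + K1/[H⁺] + K1K2/[H⁺]²) = 1 / (1 + 10^+1.62 + 10^-0.75)
   = 1 / (1 + 41.687 + 0.17783) = 1/42.865 = 0.02333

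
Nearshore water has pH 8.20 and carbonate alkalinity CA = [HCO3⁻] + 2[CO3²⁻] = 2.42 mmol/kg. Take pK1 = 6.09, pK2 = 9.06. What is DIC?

DIC = 2.17 mmol/kg

CA = [HCO3⁻] + 2[CO3²⁻] = (α₁ + 2α₂)·DIC
At pH 8.20: [H⁺]/K1 = 10^-2.11 = 0.0077625, K2/[H⁺] = 10^-0.86 = 0.13804
α₁ = 1/(1 + 0.0077625 + 0.13804) = 1/1.1458 = 0.8728; α₂ = α₁·K2/[H⁺] = 0.1205
α₁ + 2α₂ = 1.1137
DIC = CA / (α₁ + 2α₂) = 2.42 / 1.1137 = 2.17 mmol/kg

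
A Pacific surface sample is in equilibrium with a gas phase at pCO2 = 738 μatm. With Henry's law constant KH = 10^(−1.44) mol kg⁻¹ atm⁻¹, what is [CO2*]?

[CO2*] = 26.8 μmol/kg

KH = 10^(−1.44) = 3.631×10^-2 mol kg⁻¹ atm⁻¹
[CO2*] = KH · pCO2 = 3.631×10^-2 × 738×10^-6 atm = 2.68×10^-5 mol/kg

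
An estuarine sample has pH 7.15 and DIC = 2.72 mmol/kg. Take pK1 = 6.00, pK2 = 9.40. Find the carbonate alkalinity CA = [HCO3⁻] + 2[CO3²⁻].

CA = [HCO3⁻] + 2[CO3²⁻] = (α₁ + 2α₂)·DIC
At pH 7.15: [H⁺]/K1 = 10^-1.15 = 0.070795, K2/[H⁺] = 10^-2.25 = 0.0056234
α₁ = 1/(1 + 0.070795 + 0.0056234) = 1/1.0764 = 0.9290; α₂ = α₁·K2/[H⁺] = 0.005224
α₁ + 2α₂ = 0.9395
CA = 0.9395 × 2.72 = 2.56 mmol/kg

CA = 2.56 mmol/kg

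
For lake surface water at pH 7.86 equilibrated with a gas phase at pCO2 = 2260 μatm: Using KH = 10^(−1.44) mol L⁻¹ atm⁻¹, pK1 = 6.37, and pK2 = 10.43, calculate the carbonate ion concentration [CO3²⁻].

[CO2*] = KH · pCO2 = 10^(−1.44) × 2260×10^-6 = 8.206×10^-5 mol/L
α₀ = 1/(1 + K1/[H⁺] + K1K2/[H⁺]²) = 1/(1 + 10^+1.49 + 10^-1.08) = 0.03126
DIC = [CO2*]/α₀ = 8.206×10^-5 / 0.03126 = 2.625 mmol/L
[CO3²⁻] = α₂·DIC; α₂ = 0.002600, so [CO3²⁻] = 0.002600 × 2.625 = 0.00683 mmol/L = 6.83 μmol/L

[CO3²⁻] = 6.83 μmol/L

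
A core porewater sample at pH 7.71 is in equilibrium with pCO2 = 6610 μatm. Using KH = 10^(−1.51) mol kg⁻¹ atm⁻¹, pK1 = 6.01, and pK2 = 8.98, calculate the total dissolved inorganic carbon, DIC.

[CO2*] = KH · pCO2 = 10^(−1.51) × 6610×10^-6 = 2.043×10^-4 mol/kg
α₀ = 1/(1 + K1/[H⁺] + K1K2/[H⁺]²) = 1/(1 + 10^+1.70 + 10^+0.43) = 0.01858
DIC = [CO2*]/α₀ = 2.043×10^-4 / 0.01858 = 11.0 mmol/kg

DIC = 11.0 mmol/kg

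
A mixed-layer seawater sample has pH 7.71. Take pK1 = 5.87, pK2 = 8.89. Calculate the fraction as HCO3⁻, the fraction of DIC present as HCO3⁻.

α₁ = 0.925

α₁ = 1 / (1 + [H⁺]/K1 + K2/[H⁺]) = 1 / (1 + 10^-1.84 + 10^-1.18)
   = 1 / (1 + 0.014454 + 0.066069) = 1/1.0805 = 0.9255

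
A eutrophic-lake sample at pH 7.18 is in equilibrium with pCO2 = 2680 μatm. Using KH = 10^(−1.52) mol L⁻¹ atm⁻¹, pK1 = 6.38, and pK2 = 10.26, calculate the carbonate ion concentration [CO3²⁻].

[CO2*] = KH · pCO2 = 10^(−1.52) × 2680×10^-6 = 8.093×10^-5 mol/L
α₀ = 1/(1 + K1/[H⁺] + K1K2/[H⁺]²) = 1/(1 + 10^+0.80 + 10^-2.28) = 0.1367
DIC = [CO2*]/α₀ = 8.093×10^-5 / 0.1367 = 0.5920 mmol/L
[CO3²⁻] = α₂·DIC; α₂ = 0.0007175, so [CO3²⁻] = 0.0007175 × 0.5920 = 0.000425 mmol/L = 0.425 μmol/L

[CO3²⁻] = 0.425 μmol/L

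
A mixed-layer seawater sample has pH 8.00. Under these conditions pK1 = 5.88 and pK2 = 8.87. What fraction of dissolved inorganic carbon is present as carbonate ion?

α₂ = 1 / (1 + [H⁺]/K2 + [H⁺]²/(K1K2)) = 1 / (1 + 10^+0.87 + 10^-1.25)
   = 1 / (1 + 7.4131 + 0.056234) = 1/8.4693 = 0.1181

α₂ = 0.118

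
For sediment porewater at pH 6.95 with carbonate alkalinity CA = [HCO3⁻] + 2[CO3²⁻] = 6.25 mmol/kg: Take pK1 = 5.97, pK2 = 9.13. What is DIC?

CA = [HCO3⁻] + 2[CO3²⁻] = (α₁ + 2α₂)·DIC
At pH 6.95: [H⁺]/K1 = 10^-0.98 = 0.10471, K2/[H⁺] = 10^-2.18 = 0.0066069
α₁ = 1/(1 + 0.10471 + 0.0066069) = 1/1.1113 = 0.8998; α₂ = α₁·K2/[H⁺] = 0.005945
α₁ + 2α₂ = 0.9117
DIC = CA / (α₁ + 2α₂) = 6.25 / 0.9117 = 6.86 mmol/kg

DIC = 6.86 mmol/kg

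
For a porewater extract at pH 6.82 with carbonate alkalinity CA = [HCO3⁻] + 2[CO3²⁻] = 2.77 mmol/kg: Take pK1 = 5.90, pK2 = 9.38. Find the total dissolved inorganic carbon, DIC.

DIC = 3.09 mmol/kg

CA = [HCO3⁻] + 2[CO3²⁻] = (α₁ + 2α₂)·DIC
At pH 6.82: [H⁺]/K1 = 10^-0.92 = 0.12023, K2/[H⁺] = 10^-2.56 = 0.0027542
α₁ = 1/(1 + 0.12023 + 0.0027542) = 1/1.1230 = 0.8905; α₂ = α₁·K2/[H⁺] = 0.002453
α₁ + 2α₂ = 0.8954
DIC = CA / (α₁ + 2α₂) = 2.77 / 0.8954 = 3.09 mmol/kg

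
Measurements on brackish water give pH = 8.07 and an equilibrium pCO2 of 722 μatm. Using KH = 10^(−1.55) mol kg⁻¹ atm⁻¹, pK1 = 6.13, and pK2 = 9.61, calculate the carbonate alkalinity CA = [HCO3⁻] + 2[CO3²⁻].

[CO2*] = KH · pCO2 = 10^(−1.55) × 722×10^-6 = 2.035×10^-5 mol/kg
α₀ = 1/(1 + K1/[H⁺] + K1K2/[H⁺]²) = 1/(1 + 10^+1.94 + 10^+0.40) = 0.01104
DIC = [CO2*]/α₀ = 2.035×10^-5 / 0.01104 = 1.844 mmol/kg
CA = (α₁ + 2α₂)·DIC = (0.9612 + 2×0.02772) × 1.844 = 1.87 mmol/kg

CA = 1.87 mmol/kg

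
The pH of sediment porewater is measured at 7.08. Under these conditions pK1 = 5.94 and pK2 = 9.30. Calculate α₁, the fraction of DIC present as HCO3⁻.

α₁ = 1 / (1 + [H⁺]/K1 + K2/[H⁺]) = 1 / (1 + 10^-1.14 + 10^-2.22)
   = 1 / (1 + 0.072444 + 0.0060256) = 1/1.0785 = 0.9272

α₁ = 0.927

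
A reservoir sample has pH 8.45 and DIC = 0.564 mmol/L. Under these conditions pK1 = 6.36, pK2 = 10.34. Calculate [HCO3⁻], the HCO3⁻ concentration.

[HCO3⁻] = 0.552 mmol/L

α₁ = 1 / (1 + [H⁺]/K1 + K2/[H⁺]) = 1 / (1 + 10^-2.09 + 10^-1.89)
   = 1 / (1 + 0.0081283 + 0.012882) = 1/1.0210 = 0.9794
[HCO3⁻] = α₁ × DIC = 0.9794 × 0.564 = 0.552 mmol/L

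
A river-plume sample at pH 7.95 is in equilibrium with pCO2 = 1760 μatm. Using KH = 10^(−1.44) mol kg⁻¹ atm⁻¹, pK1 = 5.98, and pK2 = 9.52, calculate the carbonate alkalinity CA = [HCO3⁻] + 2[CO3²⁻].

CA = 6.28 mmol/kg

[CO2*] = KH · pCO2 = 10^(−1.44) × 1760×10^-6 = 6.390×10^-5 mol/kg
α₀ = 1/(1 + K1/[H⁺] + K1K2/[H⁺]²) = 1/(1 + 10^+1.97 + 10^+0.40) = 0.01033
DIC = [CO2*]/α₀ = 6.390×10^-5 / 0.01033 = 6.188 mmol/kg
CA = (α₁ + 2α₂)·DIC = (0.9637 + 2×0.02594) × 6.188 = 6.28 mmol/kg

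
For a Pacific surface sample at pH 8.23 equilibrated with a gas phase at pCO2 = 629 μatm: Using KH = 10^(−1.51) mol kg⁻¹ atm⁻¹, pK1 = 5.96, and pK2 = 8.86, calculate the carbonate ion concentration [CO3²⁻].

[CO3²⁻] = 0.848 mmol/kg

[CO2*] = KH · pCO2 = 10^(−1.51) × 629×10^-6 = 1.944×10^-5 mol/kg
α₀ = 1/(1 + K1/[H⁺] + K1K2/[H⁺]²) = 1/(1 + 10^+2.27 + 10^+1.64) = 0.004332
DIC = [CO2*]/α₀ = 1.944×10^-5 / 0.004332 = 4.487 mmol/kg
[CO3²⁻] = α₂·DIC; α₂ = 0.1891, so [CO3²⁻] = 0.1891 × 4.487 = 0.848 mmol/kg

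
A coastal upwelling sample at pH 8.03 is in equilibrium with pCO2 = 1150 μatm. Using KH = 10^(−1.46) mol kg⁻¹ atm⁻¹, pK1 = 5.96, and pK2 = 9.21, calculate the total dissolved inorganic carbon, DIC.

DIC = 5.03 mmol/kg

[CO2*] = KH · pCO2 = 10^(−1.46) × 1150×10^-6 = 3.987×10^-5 mol/kg
α₀ = 1/(1 + K1/[H⁺] + K1K2/[H⁺]²) = 1/(1 + 10^+2.07 + 10^+0.89) = 0.007921
DIC = [CO2*]/α₀ = 3.987×10^-5 / 0.007921 = 5.03 mmol/kg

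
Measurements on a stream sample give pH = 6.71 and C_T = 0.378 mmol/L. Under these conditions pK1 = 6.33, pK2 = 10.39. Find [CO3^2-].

[CO3²⁻] = 0.0557 μmol/L

α₂ = 1 / (1 + [H⁺]/K2 + [H⁺]²/(K1K2)) = 1 / (1 + 10^+3.68 + 10^+3.30)
   = 1 / (1 + 4786.3 + 1995.3) = 1/6782.6 = 0.0001474
[CO3²⁻] = α₂ × DIC = 0.0001474 × 0.378 = 5.57×10^-5 mmol/L = 0.0557 μmol/L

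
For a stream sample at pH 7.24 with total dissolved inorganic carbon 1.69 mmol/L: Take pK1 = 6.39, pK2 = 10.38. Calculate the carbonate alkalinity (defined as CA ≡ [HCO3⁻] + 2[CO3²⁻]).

CA = [HCO3⁻] + 2[CO3²⁻] = (α₁ + 2α₂)·DIC
At pH 7.24: [H⁺]/K1 = 10^-0.85 = 0.14125, K2/[H⁺] = 10^-3.14 = 0.00072444
α₁ = 1/(1 + 0.14125 + 0.00072444) = 1/1.1420 = 0.8757; α₂ = α₁·K2/[H⁺] = 0.0006344
α₁ + 2α₂ = 0.8769
CA = 0.8769 × 1.69 = 1.48 mmol/L

CA = 1.48 mmol/L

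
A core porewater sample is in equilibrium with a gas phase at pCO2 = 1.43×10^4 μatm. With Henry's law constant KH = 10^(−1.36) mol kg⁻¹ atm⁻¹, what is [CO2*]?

[CO2*] = 624 μmol/kg

KH = 10^(−1.36) = 4.365×10^-2 mol kg⁻¹ atm⁻¹
[CO2*] = KH · pCO2 = 4.365×10^-2 × 1.43×10^4×10^-6 atm = 6.24×10^-4 mol/kg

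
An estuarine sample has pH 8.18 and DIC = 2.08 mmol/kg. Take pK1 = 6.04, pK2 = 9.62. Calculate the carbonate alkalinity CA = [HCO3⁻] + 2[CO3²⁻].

CA = [HCO3⁻] + 2[CO3²⁻] = (α₁ + 2α₂)·DIC
At pH 8.18: [H⁺]/K1 = 10^-2.14 = 0.0072444, K2/[H⁺] = 10^-1.44 = 0.036308
α₁ = 1/(1 + 0.0072444 + 0.036308) = 1/1.0436 = 0.9583; α₂ = α₁·K2/[H⁺] = 0.03479
α₁ + 2α₂ = 1.0279
CA = 1.0279 × 2.08 = 2.14 mmol/kg

CA = 2.14 mmol/kg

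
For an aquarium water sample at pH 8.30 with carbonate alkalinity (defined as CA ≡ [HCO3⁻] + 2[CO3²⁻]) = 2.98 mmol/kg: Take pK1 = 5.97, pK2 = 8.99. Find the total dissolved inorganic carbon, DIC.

DIC = 2.56 mmol/kg

CA = [HCO3⁻] + 2[CO3²⁻] = (α₁ + 2α₂)·DIC
At pH 8.30: [H⁺]/K1 = 10^-2.33 = 0.0046774, K2/[H⁺] = 10^-0.69 = 0.20417
α₁ = 1/(1 + 0.0046774 + 0.20417) = 1/1.2089 = 0.8272; α₂ = α₁·K2/[H⁺] = 0.1689
α₁ + 2α₂ = 1.1650
DIC = CA / (α₁ + 2α₂) = 2.98 / 1.1650 = 2.56 mmol/kg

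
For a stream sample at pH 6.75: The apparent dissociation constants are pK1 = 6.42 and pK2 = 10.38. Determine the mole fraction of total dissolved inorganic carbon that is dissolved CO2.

α₀ = 1 / (1 + K1/[H⁺] + K1K2/[H⁺]²) = 1 / (1 + 10^+0.33 + 10^-3.30)
   = 1 / (1 + 2.1380 + 0.00050119) = 1/3.1385 = 0.3186

α₀ = 0.319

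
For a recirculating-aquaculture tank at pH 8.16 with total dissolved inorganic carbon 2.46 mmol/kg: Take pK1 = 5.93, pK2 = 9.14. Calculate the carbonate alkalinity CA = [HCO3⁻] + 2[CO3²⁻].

CA = [HCO3⁻] + 2[CO3²⁻] = (α₁ + 2α₂)·DIC
At pH 8.16: [H⁺]/K1 = 10^-2.23 = 0.0058884, K2/[H⁺] = 10^-0.98 = 0.10471
α₁ = 1/(1 + 0.0058884 + 0.10471) = 1/1.1106 = 0.9004; α₂ = α₁·K2/[H⁺] = 0.09428
α₁ + 2α₂ = 1.0890
CA = 1.0890 × 2.46 = 2.68 mmol/kg

CA = 2.68 mmol/kg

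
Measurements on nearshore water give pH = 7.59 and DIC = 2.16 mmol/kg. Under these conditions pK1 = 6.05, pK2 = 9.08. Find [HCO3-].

[HCO3⁻] = 2.04 mmol/kg

α₁ = 1 / (1 + [H⁺]/K1 + K2/[H⁺]) = 1 / (1 + 10^-1.54 + 10^-1.49)
   = 1 / (1 + 0.028840 + 0.032359) = 1/1.0612 = 0.9423
[HCO3⁻] = α₁ × DIC = 0.9423 × 2.16 = 2.04 mmol/kg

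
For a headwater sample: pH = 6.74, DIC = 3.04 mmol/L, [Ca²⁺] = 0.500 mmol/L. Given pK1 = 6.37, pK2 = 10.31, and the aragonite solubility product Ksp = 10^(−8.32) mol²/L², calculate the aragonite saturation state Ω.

Ω = 0.0599

α₂ = 1 / (1 + [H⁺]/K2 + [H⁺]²/(K1K2)) = 1 / (1 + 10^+3.57 + 10^+3.20)
   = 1 / (1 + 3715.4 + 1584.9) = 1/5301.2 = 0.0001886
[CO3²⁻] = α₂ × DIC = 0.0001886 × 3.04 = 0.0005735 mmol/L = 0.5735 μmol/L
Ksp = 10^(−8.32) = 4.786×10^-9
Ω = [Ca²⁺][CO3²⁻]/Ksp = (0.500×10^-3)(5.735×10^-7) / 4.786×10^-9 = 0.0599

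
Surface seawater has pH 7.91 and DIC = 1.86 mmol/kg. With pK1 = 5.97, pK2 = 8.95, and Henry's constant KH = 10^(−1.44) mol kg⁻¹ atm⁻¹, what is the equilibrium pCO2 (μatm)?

pCO2 = 533 μatm

α₀ = 1 / (1 + K1/[H⁺] + K1K2/[H⁺]²) = 1 / (1 + 10^+1.94 + 10^+0.90)
   = 1 / (1 + 87.096 + 7.9433) = 1/96.040 = 0.01041
[CO2*] = α₀ × DIC = 0.01041 × 1.86 = 0.01937 mmol/kg = 19.37 μmol/kg
pCO2 = [CO2*]/KH = 1.937×10^-5 / 3.631×10^-2 = 533 μatm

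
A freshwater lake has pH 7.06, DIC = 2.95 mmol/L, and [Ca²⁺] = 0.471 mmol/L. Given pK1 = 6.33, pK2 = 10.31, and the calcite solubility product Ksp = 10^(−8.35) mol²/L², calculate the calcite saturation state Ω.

α₂ = 1 / (1 + [H⁺]/K2 + [H⁺]²/(K1K2)) = 1 / (1 + 10^+3.25 + 10^+2.52)
   = 1 / (1 + 1778.3 + 331.13) = 1/2110.4 = 0.0004738
[CO3²⁻] = α₂ × DIC = 0.0004738 × 2.95 = 0.001398 mmol/L = 1.398 μmol/L
Ksp = 10^(−8.35) = 4.467×10^-9
Ω = [Ca²⁺][CO3²⁻]/Ksp = (0.471×10^-3)(1.398×10^-6) / 4.467×10^-9 = 0.147

Ω = 0.147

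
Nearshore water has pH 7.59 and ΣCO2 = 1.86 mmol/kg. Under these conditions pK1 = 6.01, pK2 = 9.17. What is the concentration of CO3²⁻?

α₂ = 1 / (1 + [H⁺]/K2 + [H⁺]²/(K1K2)) = 1 / (1 + 10^+1.58 + 10^+0.00)
   = 1 / (1 + 38.019 + 1.0000) = 1/40.019 = 0.02499
[CO3²⁻] = α₂ × DIC = 0.02499 × 1.86 = 0.0465 mmol/kg

[CO3²⁻] = 0.0465 mmol/kg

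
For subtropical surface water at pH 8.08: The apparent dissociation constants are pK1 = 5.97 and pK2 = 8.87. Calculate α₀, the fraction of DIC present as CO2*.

α₀ = 0.00663

α₀ = 1 / (1 + K1/[H⁺] + K1K2/[H⁺]²) = 1 / (1 + 10^+2.11 + 10^+1.32)
   = 1 / (1 + 128.82 + 20.893) = 1/150.72 = 0.006635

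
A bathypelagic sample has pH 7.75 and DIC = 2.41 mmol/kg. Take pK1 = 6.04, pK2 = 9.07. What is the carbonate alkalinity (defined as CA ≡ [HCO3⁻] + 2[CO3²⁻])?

CA = 2.47 mmol/kg

CA = [HCO3⁻] + 2[CO3²⁻] = (α₁ + 2α₂)·DIC
At pH 7.75: [H⁺]/K1 = 10^-1.71 = 0.019498, K2/[H⁺] = 10^-1.32 = 0.047863
α₁ = 1/(1 + 0.019498 + 0.047863) = 1/1.0674 = 0.9369; α₂ = α₁·K2/[H⁺] = 0.04484
α₁ + 2α₂ = 1.0266
CA = 1.0266 × 2.41 = 2.47 mmol/kg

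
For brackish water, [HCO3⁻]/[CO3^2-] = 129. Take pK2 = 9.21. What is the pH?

pH = 7.10

From K2 = [H⁺][CO3^2-]/[HCO3⁻]:  pH = pK2 − log₁₀([HCO3⁻]/[CO3^2-])
log₁₀(129) = +2.111
pH = 9.21 − (+2.111) = 7.10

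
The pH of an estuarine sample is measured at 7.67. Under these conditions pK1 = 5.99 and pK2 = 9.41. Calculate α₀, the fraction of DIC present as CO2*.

α₀ = 1 / (1 + K1/[H⁺] + K1K2/[H⁺]²) = 1 / (1 + 10^+1.68 + 10^-0.06)
   = 1 / (1 + 47.863 + 0.87096) = 1/49.734 = 0.02011

α₀ = 0.0201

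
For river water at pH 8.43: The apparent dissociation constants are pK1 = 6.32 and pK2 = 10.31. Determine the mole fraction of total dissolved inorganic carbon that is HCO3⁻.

α₁ = 1 / (1 + [H⁺]/K1 + K2/[H⁺]) = 1 / (1 + 10^-2.11 + 10^-1.88)
   = 1 / (1 + 0.0077625 + 0.013183) = 1/1.0209 = 0.9795

α₁ = 0.979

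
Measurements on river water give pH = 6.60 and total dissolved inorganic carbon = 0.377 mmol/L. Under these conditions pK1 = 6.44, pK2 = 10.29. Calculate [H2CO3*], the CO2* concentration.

α₀ = 1 / (1 + K1/[H⁺] + K1K2/[H⁺]²) = 1 / (1 + 10^+0.16 + 10^-3.53)
   = 1 / (1 + 1.4454 + 0.00029512) = 1/2.4457 = 0.4089
[CO2*] = α₀ × DIC = 0.4089 × 0.377 = 0.154 mmol/L

[CO2*] = 0.154 mmol/L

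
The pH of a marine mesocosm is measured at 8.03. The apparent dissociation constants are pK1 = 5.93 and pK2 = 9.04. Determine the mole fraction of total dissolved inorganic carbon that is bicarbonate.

α₁ = 0.904

α₁ = 1 / (1 + [H⁺]/K1 + K2/[H⁺]) = 1 / (1 + 10^-2.10 + 10^-1.01)
   = 1 / (1 + 0.0079433 + 0.097724) = 1/1.1057 = 0.9044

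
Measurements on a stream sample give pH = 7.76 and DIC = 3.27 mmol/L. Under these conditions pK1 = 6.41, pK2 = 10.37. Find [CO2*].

[CO2*] = 0.139 mmol/L

α₀ = 1 / (1 + K1/[H⁺] + K1K2/[H⁺]²) = 1 / (1 + 10^+1.35 + 10^-1.26)
   = 1 / (1 + 22.387 + 0.054954) = 1/23.442 = 0.04266
[CO2*] = α₀ × DIC = 0.04266 × 3.27 = 0.139 mmol/L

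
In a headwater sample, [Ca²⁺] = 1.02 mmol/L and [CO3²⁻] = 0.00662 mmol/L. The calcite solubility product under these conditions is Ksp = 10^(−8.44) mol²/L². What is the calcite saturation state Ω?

Ω = 1.86

Ksp = 10^(−8.44) = 3.631×10^-9
Ω = [Ca²⁺][CO3²⁻]/Ksp = (1.02×10^-3)(0.00662×10^-3) / 3.631×10^-9 = 1.86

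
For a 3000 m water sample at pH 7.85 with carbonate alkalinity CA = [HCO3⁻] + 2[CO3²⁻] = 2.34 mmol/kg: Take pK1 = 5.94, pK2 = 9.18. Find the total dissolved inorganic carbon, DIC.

DIC = 2.27 mmol/kg

CA = [HCO3⁻] + 2[CO3²⁻] = (α₁ + 2α₂)·DIC
At pH 7.85: [H⁺]/K1 = 10^-1.91 = 0.012303, K2/[H⁺] = 10^-1.33 = 0.046774
α₁ = 1/(1 + 0.012303 + 0.046774) = 1/1.0591 = 0.9442; α₂ = α₁·K2/[H⁺] = 0.04416
α₁ + 2α₂ = 1.0325
DIC = CA / (α₁ + 2α₂) = 2.34 / 1.0325 = 2.27 mmol/kg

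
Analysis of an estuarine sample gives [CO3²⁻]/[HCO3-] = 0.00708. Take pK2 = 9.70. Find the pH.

From K2 = [H⁺][CO3²⁻]/[HCO3-]:  pH = pK2 + log₁₀([CO3²⁻]/[HCO3-])
log₁₀(0.00708) = -2.150
pH = 9.70 + (-2.150) = 7.55

pH = 7.55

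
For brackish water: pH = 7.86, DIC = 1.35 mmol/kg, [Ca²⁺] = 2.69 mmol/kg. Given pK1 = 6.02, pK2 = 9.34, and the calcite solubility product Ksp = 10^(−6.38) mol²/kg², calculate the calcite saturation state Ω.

Ω = 0.275

α₂ = 1 / (1 + [H⁺]/K2 + [H⁺]²/(K1K2)) = 1 / (1 + 10^+1.48 + 10^-0.36)
   = 1 / (1 + 30.200 + 0.43652) = 1/31.636 = 0.03161
[CO3²⁻] = α₂ × DIC = 0.03161 × 1.35 = 0.04267 mmol/kg
Ksp = 10^(−6.38) = 4.169×10^-7
Ω = [Ca²⁺][CO3²⁻]/Ksp = (2.69×10^-3)(4.267×10^-5) / 4.169×10^-7 = 0.275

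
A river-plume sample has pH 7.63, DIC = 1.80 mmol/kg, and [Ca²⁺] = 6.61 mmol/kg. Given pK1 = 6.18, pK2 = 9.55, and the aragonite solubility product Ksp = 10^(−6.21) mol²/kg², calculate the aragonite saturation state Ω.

α₂ = 1 / (1 + [H⁺]/K2 + [H⁺]²/(K1K2)) = 1 / (1 + 10^+1.92 + 10^+0.47)
   = 1 / (1 + 83.176 + 2.9512) = 1/87.128 = 0.01148
[CO3²⁻] = α₂ × DIC = 0.01148 × 1.80 = 0.02066 mmol/kg
Ksp = 10^(−6.21) = 6.166×10^-7
Ω = [Ca²⁺][CO3²⁻]/Ksp = (6.61×10^-3)(2.066×10^-5) / 6.166×10^-7 = 0.221

Ω = 0.221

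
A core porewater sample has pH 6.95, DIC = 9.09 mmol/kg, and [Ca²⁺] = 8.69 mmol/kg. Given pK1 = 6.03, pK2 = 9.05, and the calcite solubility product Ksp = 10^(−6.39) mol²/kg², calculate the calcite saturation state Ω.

Ω = 1.37

α₂ = 1 / (1 + [H⁺]/K2 + [H⁺]²/(K1K2)) = 1 / (1 + 10^+2.10 + 10^+1.18)
   = 1 / (1 + 125.89 + 15.136) = 1/142.03 = 0.007041
[CO3²⁻] = α₂ × DIC = 0.007041 × 9.09 = 0.06400 mmol/kg
Ksp = 10^(−6.39) = 4.074×10^-7
Ω = [Ca²⁺][CO3²⁻]/Ksp = (8.69×10^-3)(6.400×10^-5) / 4.074×10^-7 = 1.37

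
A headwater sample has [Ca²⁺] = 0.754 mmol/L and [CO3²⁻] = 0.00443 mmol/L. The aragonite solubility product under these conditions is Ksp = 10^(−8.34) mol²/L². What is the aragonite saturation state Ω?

Ksp = 10^(−8.34) = 4.571×10^-9
Ω = [Ca²⁺][CO3²⁻]/Ksp = (0.754×10^-3)(0.00443×10^-3) / 4.571×10^-9 = 0.731

Ω = 0.731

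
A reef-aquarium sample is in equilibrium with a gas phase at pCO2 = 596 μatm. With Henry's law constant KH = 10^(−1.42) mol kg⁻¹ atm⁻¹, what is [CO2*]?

KH = 10^(−1.42) = 3.802×10^-2 mol kg⁻¹ atm⁻¹
[CO2*] = KH · pCO2 = 3.802×10^-2 × 596×10^-6 atm = 2.27×10^-5 mol/kg

[CO2*] = 22.7 μmol/kg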